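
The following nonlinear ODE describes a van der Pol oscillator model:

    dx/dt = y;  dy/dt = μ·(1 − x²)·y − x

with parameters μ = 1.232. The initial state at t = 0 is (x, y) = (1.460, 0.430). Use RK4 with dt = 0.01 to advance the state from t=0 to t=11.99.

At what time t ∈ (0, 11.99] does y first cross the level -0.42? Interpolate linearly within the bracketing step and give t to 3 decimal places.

t = 0.603

t=0.000: state=(1.460, 0.430)
step 1 (dt=0.01): k1=(0.430, -2.059), k2=(0.420, -2.051), k3=(0.420, -2.050), k4=(0.409, -2.041); state += dt/6·(k1+2k2+2k3+k4)
t=0.010: state=(1.464, 0.409)
t=0.020: state=(1.468, 0.389)
t=0.030: state=(1.472, 0.369)
continuing one RK4 step at a time; state shown every 50 steps (Δt=0.5):
t=0.500: state=(1.464, -0.322)
t=0.600: state=(1.427, -0.417)
next step: t=0.610: state=(1.423, -0.426) — y has crossed -0.42
linear interpolation between t=0.600 (-0.41711) and t=0.610 (-0.42600) → t≈0.603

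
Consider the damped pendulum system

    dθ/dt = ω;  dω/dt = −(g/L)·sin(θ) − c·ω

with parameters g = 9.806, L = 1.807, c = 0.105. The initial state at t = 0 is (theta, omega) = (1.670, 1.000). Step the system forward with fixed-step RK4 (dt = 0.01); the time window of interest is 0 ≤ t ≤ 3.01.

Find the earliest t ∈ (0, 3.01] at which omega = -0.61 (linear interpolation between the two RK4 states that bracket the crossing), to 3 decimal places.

t = 0.300

t=0.000: state=(1.670, 1.000)
step 1 (dt=0.01): k1=(1.000, -5.505), k2=(0.972, -5.499), k3=(0.973, -5.499), k4=(0.945, -5.494); state += dt/6·(k1+2k2+2k3+k4)
t=0.010: state=(1.680, 0.945)
t=0.020: state=(1.689, 0.890)
t=0.030: state=(1.698, 0.835)
continuing one RK4 step at a time; state shown every 10 steps (Δt=0.1):
t=0.100: state=(1.743, 0.455)
t=0.200: state=(1.761, -0.080)
t=0.290: state=(1.733, -0.558)
next step: t=0.300: state=(1.727, -0.611) — omega has crossed -0.61
linear interpolation between t=0.290 (-0.55765) and t=0.300 (-0.61062) → t≈0.300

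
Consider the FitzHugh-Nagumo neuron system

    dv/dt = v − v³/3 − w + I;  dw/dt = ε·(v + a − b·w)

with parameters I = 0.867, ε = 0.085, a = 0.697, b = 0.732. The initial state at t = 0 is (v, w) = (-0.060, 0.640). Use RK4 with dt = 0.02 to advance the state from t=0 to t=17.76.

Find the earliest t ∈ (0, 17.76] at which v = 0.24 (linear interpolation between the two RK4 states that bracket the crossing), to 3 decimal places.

t = 1.065

t=0.000: state=(-0.060, 0.640)
step 1 (dt=0.02): k1=(0.167, 0.014), k2=(0.169, 0.014), k3=(0.169, 0.014), k4=(0.170, 0.015); state += dt/6·(k1+2k2+2k3+k4)
t=0.020: state=(-0.057, 0.640)
t=0.040: state=(-0.053, 0.641)
t=0.060: state=(-0.050, 0.641)
continuing one RK4 step at a time; state shown every 50 steps (Δt=1):
t=1.000: state=(0.213, 0.664)
t=1.060: state=(0.238, 0.666)
next step: t=1.080: state=(0.247, 0.667) — v has crossed 0.24
linear interpolation between t=1.060 (0.23792) and t=1.080 (0.24669) → t≈1.065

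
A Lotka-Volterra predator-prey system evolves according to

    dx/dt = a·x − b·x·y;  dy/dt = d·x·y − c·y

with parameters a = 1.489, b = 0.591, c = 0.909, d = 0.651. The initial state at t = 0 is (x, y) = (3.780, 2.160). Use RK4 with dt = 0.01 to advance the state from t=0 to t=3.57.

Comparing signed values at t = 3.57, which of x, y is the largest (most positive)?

t=0.000: state=(3.780, 2.160)
step 1 (dt=0.01): k1=(0.803, 3.352), k2=(0.766, 3.384), k3=(0.766, 3.384), k4=(0.729, 3.415); state += dt/6·(k1+2k2+2k3+k4)
t=0.010: state=(3.788, 2.194)
t=0.020: state=(3.795, 2.228)
t=0.030: state=(3.801, 2.263)
continuing one RK4 step at a time; state shown every 20 steps (Δt=0.2):
t=0.200: state=(3.772, 2.956)
t=0.400: state=(3.383, 3.943)
t=0.600: state=(2.698, 4.894)
t=0.800: state=(1.955, 5.520)
t=1.000: state=(1.351, 5.696)
t=1.200: state=(0.936, 5.501)
t=1.400: state=(0.674, 5.087)
t=1.600: state=(0.512, 4.578)
t=1.800: state=(0.414, 4.052)
t=2.000: state=(0.356, 3.551)
t=2.200: state=(0.324, 3.094)
t=2.400: state=(0.310, 2.688)
t=2.600: state=(0.311, 2.333)
t=2.800: state=(0.324, 2.027)
t=3.000: state=(0.349, 1.766)
t=3.200: state=(0.386, 1.544)
t=3.400: state=(0.438, 1.358)
t=3.570: state=(0.496, 1.225)
compare at T: x=0.496, y=1.225

largest component: y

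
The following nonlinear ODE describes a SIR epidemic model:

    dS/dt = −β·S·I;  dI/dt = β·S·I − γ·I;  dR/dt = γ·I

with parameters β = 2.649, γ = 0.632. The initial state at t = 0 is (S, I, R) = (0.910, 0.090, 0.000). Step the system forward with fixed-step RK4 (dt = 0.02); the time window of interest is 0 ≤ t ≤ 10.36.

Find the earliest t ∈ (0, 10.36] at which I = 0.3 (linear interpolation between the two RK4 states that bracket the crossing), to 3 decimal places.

t = 0.847

t=0.000: state=(0.910, 0.090, 0.000)
step 1 (dt=0.02): k1=(-0.217, 0.160, 0.057), k2=(-0.220, 0.162, 0.058), k3=(-0.220, 0.162, 0.058), k4=(-0.224, 0.165, 0.059); state += dt/6·(k1+2k2+2k3+k4)
t=0.020: state=(0.906, 0.093, 0.001)
t=0.040: state=(0.901, 0.097, 0.002)
t=0.060: state=(0.896, 0.100, 0.004)
continuing one RK4 step at a time; state shown every 25 steps (Δt=0.5):
t=0.500: state=(0.756, 0.200, 0.044)
t=0.840: state=(0.604, 0.298, 0.098)
next step: t=0.860: state=(0.595, 0.304, 0.101) — I has crossed 0.3
linear interpolation between t=0.840 (0.29799) and t=0.860 (0.30374) → t≈0.847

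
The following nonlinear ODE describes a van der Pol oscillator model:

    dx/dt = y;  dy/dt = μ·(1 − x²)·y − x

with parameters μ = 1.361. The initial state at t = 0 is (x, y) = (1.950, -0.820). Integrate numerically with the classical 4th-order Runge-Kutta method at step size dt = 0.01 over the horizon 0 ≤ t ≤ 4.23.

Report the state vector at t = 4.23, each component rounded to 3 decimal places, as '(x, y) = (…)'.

(x, y) = (-1.411, 0.711)

t=0.000: state=(1.950, -0.820)
step 1 (dt=0.01): k1=(-0.820, 1.178), k2=(-0.814, 1.142), k3=(-0.814, 1.142), k4=(-0.809, 1.107); state += dt/6·(k1+2k2+2k3+k4)
t=0.010: state=(1.942, -0.809)
t=0.020: state=(1.934, -0.798)
t=0.030: state=(1.926, -0.788)
continuing one RK4 step at a time; state shown every 20 steps (Δt=0.2):
t=0.200: state=(1.802, -0.687)
t=0.400: state=(1.668, -0.667)
t=0.600: state=(1.532, -0.698)
t=0.800: state=(1.386, -0.766)
t=1.000: state=(1.223, -0.871)
t=1.200: state=(1.035, -1.026)
t=1.400: state=(0.808, -1.256)
t=1.600: state=(0.524, -1.603)
t=1.800: state=(0.156, -2.110)
t=2.000: state=(-0.328, -2.736)
t=2.200: state=(-0.921, -3.081)
t=2.400: state=(-1.493, -2.460)
t=2.600: state=(-1.861, -1.208)
t=2.800: state=(-2.002, -0.294)
t=3.000: state=(-2.011, 0.145)
t=3.200: state=(-1.960, 0.339)
t=3.400: state=(-1.881, 0.436)
t=3.600: state=(-1.787, 0.501)
t=3.800: state=(-1.682, 0.558)
t=4.000: state=(-1.564, 0.621)
t=4.200: state=(-1.432, 0.698)
t=4.230: state=(-1.411, 0.711)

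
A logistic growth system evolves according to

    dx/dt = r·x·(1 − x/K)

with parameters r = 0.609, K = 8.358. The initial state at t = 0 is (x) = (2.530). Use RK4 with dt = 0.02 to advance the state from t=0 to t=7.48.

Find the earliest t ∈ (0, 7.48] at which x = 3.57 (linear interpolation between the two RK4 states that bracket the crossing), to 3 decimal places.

t = 0.888

t=0.000: state=(2.530)
step 1 (dt=0.02): k1=(1.074), k2=(1.077), k3=(1.077), k4=(1.080); state += dt/6·(k1+2k2+2k3+k4)
t=0.020: state=(2.552)
t=0.040: state=(2.573)
t=0.060: state=(2.595)
continuing one RK4 step at a time; state shown every 25 steps (Δt=0.5):
t=0.500: state=(3.097)
t=0.880: state=(3.560)
next step: t=0.900: state=(3.585) — x has crossed 3.57
linear interpolation between t=0.880 (3.55980) and t=0.900 (3.58472) → t≈0.888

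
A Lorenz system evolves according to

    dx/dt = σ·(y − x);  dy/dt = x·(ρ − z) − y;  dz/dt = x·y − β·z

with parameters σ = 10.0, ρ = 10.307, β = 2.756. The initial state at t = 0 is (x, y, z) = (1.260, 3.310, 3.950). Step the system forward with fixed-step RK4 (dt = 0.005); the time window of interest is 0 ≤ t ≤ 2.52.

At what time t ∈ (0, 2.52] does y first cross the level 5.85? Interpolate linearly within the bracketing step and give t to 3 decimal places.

t = 0.188

t=0.000: state=(1.260, 3.310, 3.950)
step 1 (dt=0.005): k1=(20.500, 4.700, -6.716), k2=(20.105, 5.036, -6.484), k3=(20.123, 5.028, -6.488), k4=(19.745, 5.358, -6.259); state += dt/6·(k1+2k2+2k3+k4)
t=0.005: state=(1.361, 3.335, 3.918)
t=0.010: state=(1.458, 3.364, 3.887)
t=0.015: state=(1.551, 3.395, 3.859)
continuing one RK4 step at a time; state shown every 20 steps (Δt=0.1):
t=0.100: state=(2.879, 4.325, 3.718)
t=0.185: state=(4.167, 5.792, 4.307)
next step: t=0.190: state=(4.249, 5.888, 4.370) — y has crossed 5.85
linear interpolation between t=0.185 (5.79189) and t=0.190 (5.88827) → t≈0.188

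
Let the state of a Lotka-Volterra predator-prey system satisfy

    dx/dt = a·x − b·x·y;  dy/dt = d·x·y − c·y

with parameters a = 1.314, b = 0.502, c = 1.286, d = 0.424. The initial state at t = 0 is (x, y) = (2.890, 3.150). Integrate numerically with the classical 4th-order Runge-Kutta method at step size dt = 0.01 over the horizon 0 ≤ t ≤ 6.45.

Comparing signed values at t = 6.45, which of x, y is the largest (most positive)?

t=0.000: state=(2.890, 3.150)
step 1 (dt=0.01): k1=(-0.772, -0.191), k2=(-0.770, -0.196), k3=(-0.770, -0.196), k4=(-0.768, -0.201); state += dt/6·(k1+2k2+2k3+k4)
t=0.010: state=(2.882, 3.148)
t=0.020: state=(2.875, 3.146)
t=0.030: state=(2.867, 3.144)
continuing one RK4 step at a time; state shown every 25 steps (Δt=0.25):
t=0.250: state=(2.715, 3.073)
t=0.500: state=(2.583, 2.949)
t=0.750: state=(2.501, 2.798)
t=1.000: state=(2.469, 2.639)
t=1.250: state=(2.487, 2.487)
t=1.500: state=(2.549, 2.354)
t=1.750: state=(2.653, 2.248)
t=2.000: state=(2.793, 2.175)
t=2.250: state=(2.961, 2.139)
t=2.500: state=(3.145, 2.143)
t=2.750: state=(3.329, 2.190)
t=3.000: state=(3.494, 2.280)
t=3.250: state=(3.617, 2.411)
t=3.500: state=(3.675, 2.575)
t=3.750: state=(3.653, 2.755)
t=4.000: state=(3.551, 2.928)
t=4.250: state=(3.384, 3.068)
t=4.500: state=(3.179, 3.150)
t=4.750: state=(2.969, 3.164)
t=5.000: state=(2.780, 3.110)
t=5.250: state=(2.630, 3.003)
t=5.500: state=(2.527, 2.860)
t=5.750: state=(2.476, 2.702)
t=6.000: state=(2.474, 2.546)
t=6.250: state=(2.519, 2.404)
t=6.450: state=(2.587, 2.308)
compare at T: x=2.587, y=2.308

largest component: x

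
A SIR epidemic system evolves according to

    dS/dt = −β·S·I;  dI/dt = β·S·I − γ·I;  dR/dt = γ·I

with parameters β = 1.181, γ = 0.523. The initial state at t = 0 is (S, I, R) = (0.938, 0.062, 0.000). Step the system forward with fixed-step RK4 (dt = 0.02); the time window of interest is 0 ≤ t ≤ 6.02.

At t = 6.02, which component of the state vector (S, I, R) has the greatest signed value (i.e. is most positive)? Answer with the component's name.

t=0.000: state=(0.938, 0.062, 0.000)
step 1 (dt=0.02): k1=(-0.069, 0.036, 0.032), k2=(-0.069, 0.036, 0.033), k3=(-0.069, 0.036, 0.033), k4=(-0.069, 0.037, 0.033); state += dt/6·(k1+2k2+2k3+k4)
t=0.020: state=(0.937, 0.063, 0.001)
t=0.040: state=(0.935, 0.063, 0.001)
t=0.060: state=(0.934, 0.064, 0.002)
continuing one RK4 step at a time; state shown every 10 steps (Δt=0.2):
t=0.200: state=(0.924, 0.070, 0.007)
t=0.400: state=(0.908, 0.078, 0.015)
t=0.600: state=(0.890, 0.087, 0.023)
t=0.800: state=(0.871, 0.096, 0.033)
t=1.000: state=(0.851, 0.106, 0.043)
t=1.200: state=(0.829, 0.116, 0.055)
t=1.400: state=(0.805, 0.127, 0.068)
t=1.600: state=(0.780, 0.138, 0.082)
t=1.800: state=(0.754, 0.149, 0.097)
t=2.000: state=(0.727, 0.160, 0.113)
t=2.200: state=(0.699, 0.171, 0.130)
t=2.400: state=(0.671, 0.181, 0.148)
t=2.600: state=(0.642, 0.190, 0.168)
t=2.800: state=(0.613, 0.199, 0.188)
t=3.000: state=(0.585, 0.206, 0.209)
t=3.200: state=(0.556, 0.212, 0.231)
t=3.400: state=(0.529, 0.217, 0.254)
t=3.600: state=(0.502, 0.221, 0.277)
t=3.800: state=(0.476, 0.224, 0.300)
t=4.000: state=(0.452, 0.225, 0.323)
t=4.200: state=(0.429, 0.225, 0.347)
t=4.400: state=(0.406, 0.223, 0.370)
t=4.600: state=(0.386, 0.221, 0.394)
t=4.800: state=(0.366, 0.217, 0.416)
t=5.000: state=(0.348, 0.213, 0.439)
t=5.200: state=(0.331, 0.208, 0.461)
t=5.400: state=(0.316, 0.202, 0.482)
t=5.600: state=(0.301, 0.196, 0.503)
t=5.800: state=(0.288, 0.189, 0.523)
t=6.000: state=(0.275, 0.182, 0.543)
t=6.020: state=(0.274, 0.181, 0.545)
compare at T: S=0.274, I=0.181, R=0.545

largest component: R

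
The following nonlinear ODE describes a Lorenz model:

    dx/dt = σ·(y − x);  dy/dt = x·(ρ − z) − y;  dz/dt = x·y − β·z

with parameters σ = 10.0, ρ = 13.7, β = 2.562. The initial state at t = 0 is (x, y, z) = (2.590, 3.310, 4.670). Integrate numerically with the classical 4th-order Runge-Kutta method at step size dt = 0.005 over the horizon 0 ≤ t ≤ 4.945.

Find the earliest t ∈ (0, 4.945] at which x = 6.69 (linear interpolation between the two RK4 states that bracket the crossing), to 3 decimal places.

t = 0.219

t=0.000: state=(2.590, 3.310, 4.670)
step 1 (dt=0.005): k1=(7.200, 20.078, -3.392), k2=(7.522, 20.212, -3.179), k3=(7.517, 20.218, -3.177), k4=(7.835, 20.358, -2.961); state += dt/6·(k1+2k2+2k3+k4)
t=0.005: state=(2.628, 3.411, 4.654)
t=0.010: state=(2.668, 3.514, 4.640)
t=0.015: state=(2.712, 3.618, 4.629)
continuing one RK4 step at a time; state shown every 40 steps (Δt=0.2):
t=0.200: state=(6.177, 8.871, 7.072)
t=0.215: state=(6.586, 9.341, 7.661)
next step: t=0.220: state=(6.725, 9.491, 7.875) — x has crossed 6.69
linear interpolation between t=0.215 (6.58649) and t=0.220 (6.72453) → t≈0.219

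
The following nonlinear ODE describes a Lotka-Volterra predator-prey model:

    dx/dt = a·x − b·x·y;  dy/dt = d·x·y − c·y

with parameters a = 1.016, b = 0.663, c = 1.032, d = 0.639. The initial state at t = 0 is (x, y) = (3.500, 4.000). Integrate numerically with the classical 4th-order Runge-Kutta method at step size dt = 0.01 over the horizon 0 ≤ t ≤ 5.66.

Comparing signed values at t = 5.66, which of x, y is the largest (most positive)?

largest component: x

t=0.000: state=(3.500, 4.000)
step 1 (dt=0.01): k1=(-5.726, 4.818), k2=(-5.735, 4.773), k3=(-5.734, 4.773), k4=(-5.741, 4.727); state += dt/6·(k1+2k2+2k3+k4)
t=0.010: state=(3.443, 4.048)
t=0.020: state=(3.385, 4.095)
t=0.030: state=(3.328, 4.140)
continuing one RK4 step at a time; state shown every 20 steps (Δt=0.2):
t=0.200: state=(2.390, 4.734)
t=0.400: state=(1.534, 4.932)
t=0.600: state=(0.989, 4.700)
t=0.800: state=(0.669, 4.243)
t=1.000: state=(0.483, 3.711)
t=1.200: state=(0.375, 3.188)
t=1.400: state=(0.311, 2.708)
t=1.600: state=(0.274, 2.287)
t=1.800: state=(0.254, 1.924)
t=2.000: state=(0.246, 1.616)
t=2.200: state=(0.248, 1.356)
t=2.400: state=(0.258, 1.140)
t=2.600: state=(0.275, 0.959)
t=2.800: state=(0.299, 0.809)
t=3.000: state=(0.332, 0.685)
t=3.200: state=(0.375, 0.583)
t=3.400: state=(0.427, 0.499)
t=3.600: state=(0.492, 0.431)
t=3.800: state=(0.572, 0.375)
t=4.000: state=(0.669, 0.330)
t=4.200: state=(0.786, 0.295)
t=4.400: state=(0.928, 0.267)
t=4.600: state=(1.099, 0.248)
t=4.800: state=(1.305, 0.235)
t=5.000: state=(1.550, 0.229)
t=5.200: state=(1.843, 0.231)
t=5.400: state=(2.188, 0.243)
t=5.600: state=(2.592, 0.269)
t=5.660: state=(2.725, 0.280)
compare at T: x=2.725, y=0.280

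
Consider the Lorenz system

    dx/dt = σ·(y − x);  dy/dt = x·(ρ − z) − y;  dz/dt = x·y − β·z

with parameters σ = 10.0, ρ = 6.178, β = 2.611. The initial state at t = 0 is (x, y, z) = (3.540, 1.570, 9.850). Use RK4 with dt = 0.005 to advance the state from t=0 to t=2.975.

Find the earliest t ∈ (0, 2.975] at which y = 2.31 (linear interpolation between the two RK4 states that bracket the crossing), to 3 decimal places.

t=0.000: state=(3.540, 1.570, 9.850)
step 1 (dt=0.005): k1=(-19.700, -14.569, -20.161), k2=(-19.572, -14.176, -20.233), k3=(-19.565, -14.177, -20.229), k4=(-19.431, -13.791, -20.294); state += dt/6·(k1+2k2+2k3+k4)
t=0.005: state=(3.442, 1.499, 9.749)
t=0.010: state=(3.346, 1.432, 9.647)
t=0.015: state=(3.251, 1.369, 9.545)
continuing one RK4 step at a time; state shown every 20 steps (Δt=0.1):
t=0.100: state=(1.931, 0.728, 7.838)
t=0.200: state=(1.085, 0.543, 6.114)
t=0.300: state=(0.742, 0.554, 4.751)
t=0.400: state=(0.648, 0.629, 3.694)
t=0.500: state=(0.679, 0.751, 2.885)
t=0.600: state=(0.787, 0.931, 2.276)
t=0.700: state=(0.968, 1.187, 1.835)
t=0.800: state=(1.231, 1.543, 1.546)
t=0.900: state=(1.600, 2.029, 1.414)
t=0.945: state=(1.806, 2.296, 1.414)
next step: t=0.950: state=(1.831, 2.328, 1.416) — y has crossed 2.31
linear interpolation between t=0.945 (2.29618) and t=0.950 (2.32793) → t≈0.947

t = 0.947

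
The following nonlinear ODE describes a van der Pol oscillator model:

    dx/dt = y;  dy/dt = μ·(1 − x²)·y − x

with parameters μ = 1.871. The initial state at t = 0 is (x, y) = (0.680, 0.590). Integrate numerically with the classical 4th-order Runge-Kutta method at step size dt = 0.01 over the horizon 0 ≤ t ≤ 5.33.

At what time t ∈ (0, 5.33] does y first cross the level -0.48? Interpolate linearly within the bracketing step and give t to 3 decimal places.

t=0.000: state=(0.680, 0.590)
step 1 (dt=0.01): k1=(0.590, -0.087), k2=(0.590, -0.094), k3=(0.590, -0.094), k4=(0.589, -0.102); state += dt/6·(k1+2k2+2k3+k4)
t=0.010: state=(0.686, 0.589)
t=0.020: state=(0.692, 0.588)
t=0.030: state=(0.698, 0.587)
continuing one RK4 step at a time; state shown every 20 steps (Δt=0.2):
t=0.200: state=(0.794, 0.540)
t=0.400: state=(0.891, 0.423)
t=0.600: state=(0.960, 0.256)
t=0.800: state=(0.992, 0.063)
t=1.000: state=(0.985, -0.136)
t=1.200: state=(0.938, -0.335)
t=1.330: state=(0.886, -0.471)
next step: t=1.340: state=(0.881, -0.481) — y has crossed -0.48
linear interpolation between t=1.330 (-0.47051) and t=1.340 (-0.48130) → t≈1.339

t = 1.339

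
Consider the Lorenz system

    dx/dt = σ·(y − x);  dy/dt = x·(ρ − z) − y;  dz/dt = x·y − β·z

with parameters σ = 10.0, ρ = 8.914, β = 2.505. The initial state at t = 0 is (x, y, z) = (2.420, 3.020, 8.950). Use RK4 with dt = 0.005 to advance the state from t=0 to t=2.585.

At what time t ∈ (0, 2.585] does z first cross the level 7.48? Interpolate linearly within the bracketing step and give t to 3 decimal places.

t = 0.115

t=0.000: state=(2.420, 3.020, 8.950)
step 1 (dt=0.005): k1=(6.000, -3.107, -15.111), k2=(5.772, -3.008, -14.990), k3=(5.780, -3.009, -14.992), k4=(5.561, -2.910, -14.873); state += dt/6·(k1+2k2+2k3+k4)
t=0.005: state=(2.449, 3.005, 8.875)
t=0.010: state=(2.476, 2.991, 8.801)
t=0.015: state=(2.500, 2.978, 8.729)
continuing one RK4 step at a time; state shown every 20 steps (Δt=0.1):
t=0.100: state=(2.736, 2.900, 7.645)
t=0.115: state=(2.760, 2.912, 7.480)
next step: t=0.120: state=(2.767, 2.918, 7.427) — z has crossed 7.48
linear interpolation between t=0.115 (7.48028) and t=0.120 (7.42719) → t≈0.115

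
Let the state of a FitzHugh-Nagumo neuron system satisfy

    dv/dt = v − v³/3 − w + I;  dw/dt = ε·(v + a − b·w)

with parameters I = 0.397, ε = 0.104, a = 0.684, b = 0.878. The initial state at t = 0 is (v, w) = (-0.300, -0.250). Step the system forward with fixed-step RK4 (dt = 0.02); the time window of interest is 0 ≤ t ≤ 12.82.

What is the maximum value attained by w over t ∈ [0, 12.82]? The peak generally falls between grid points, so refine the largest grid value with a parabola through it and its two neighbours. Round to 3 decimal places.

t=0.000: state=(-0.300, -0.250)
step 1 (dt=0.02): k1=(0.356, 0.063), k2=(0.359, 0.063), k3=(0.359, 0.063), k4=(0.361, 0.063); state += dt/6·(k1+2k2+2k3+k4)
t=0.020: state=(-0.293, -0.249)
t=0.040: state=(-0.286, -0.247)
t=0.060: state=(-0.278, -0.246)
continuing one RK4 step at a time; state shown every 25 steps (Δt=0.5):
t=0.500: state=(-0.083, -0.214)
t=1.000: state=(0.246, -0.166)
t=1.500: state=(0.727, -0.100)
t=2.000: state=(1.274, -0.009)
t=2.500: state=(1.641, 0.101)
t=3.000: state=(1.770, 0.219)
t=3.500: state=(1.780, 0.334)
t=4.000: state=(1.748, 0.444)
t=4.500: state=(1.704, 0.547)
t=5.000: state=(1.655, 0.642)
t=5.500: state=(1.603, 0.731)
t=6.000: state=(1.550, 0.814)
t=6.500: state=(1.495, 0.889)
t=7.000: state=(1.438, 0.959)
t=7.500: state=(1.379, 1.023)
t=8.000: state=(1.317, 1.080)
t=8.500: state=(1.251, 1.132)
t=9.000: state=(1.180, 1.178)
t=9.500: state=(1.102, 1.218)
t=10.000: state=(1.013, 1.253)
t=10.500: state=(0.911, 1.280)
t=11.000: state=(0.785, 1.301)
t=11.500: state=(0.624, 1.314)
t=12.000: state=(0.400, 1.316)
t=12.500: state=(0.060, 1.305)
t=12.820: state=(-0.257, 1.286)
largest grid value and its neighbours: w(11.840)=1.31685, w(11.860)=1.31686, w(11.880)=1.31685
parabola through these three points peaks at t≈11.858 with w≈1.31686

max w = 1.317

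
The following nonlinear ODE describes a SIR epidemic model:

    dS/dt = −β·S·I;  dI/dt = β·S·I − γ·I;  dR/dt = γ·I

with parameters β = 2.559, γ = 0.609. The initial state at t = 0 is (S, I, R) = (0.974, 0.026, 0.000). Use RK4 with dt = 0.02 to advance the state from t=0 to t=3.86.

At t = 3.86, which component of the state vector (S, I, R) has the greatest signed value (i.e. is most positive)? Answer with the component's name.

largest component: R

t=0.000: state=(0.974, 0.026, 0.000)
step 1 (dt=0.02): k1=(-0.065, 0.049, 0.016), k2=(-0.066, 0.050, 0.016), k3=(-0.066, 0.050, 0.016), k4=(-0.067, 0.051, 0.016); state += dt/6·(k1+2k2+2k3+k4)
t=0.020: state=(0.973, 0.027, 0.000)
t=0.040: state=(0.971, 0.028, 0.001)
t=0.060: state=(0.970, 0.029, 0.001)
continuing one RK4 step at a time; state shown every 10 steps (Δt=0.2):
t=0.200: state=(0.958, 0.038, 0.004)
t=0.400: state=(0.936, 0.054, 0.009)
t=0.600: state=(0.906, 0.077, 0.017)
t=0.800: state=(0.864, 0.107, 0.028)
t=1.000: state=(0.810, 0.146, 0.044)
t=1.200: state=(0.743, 0.192, 0.064)
t=1.400: state=(0.665, 0.244, 0.091)
t=1.600: state=(0.579, 0.297, 0.124)
t=1.800: state=(0.491, 0.346, 0.163)
t=2.000: state=(0.407, 0.385, 0.208)
t=2.200: state=(0.331, 0.412, 0.257)
t=2.400: state=(0.267, 0.425, 0.308)
t=2.600: state=(0.215, 0.425, 0.360)
t=2.800: state=(0.173, 0.416, 0.411)
t=3.000: state=(0.141, 0.399, 0.461)
t=3.200: state=(0.115, 0.377, 0.508)
t=3.400: state=(0.096, 0.352, 0.552)
t=3.600: state=(0.080, 0.326, 0.594)
t=3.800: state=(0.069, 0.300, 0.632)
t=3.860: state=(0.065, 0.292, 0.642)
compare at T: S=0.065, I=0.292, R=0.642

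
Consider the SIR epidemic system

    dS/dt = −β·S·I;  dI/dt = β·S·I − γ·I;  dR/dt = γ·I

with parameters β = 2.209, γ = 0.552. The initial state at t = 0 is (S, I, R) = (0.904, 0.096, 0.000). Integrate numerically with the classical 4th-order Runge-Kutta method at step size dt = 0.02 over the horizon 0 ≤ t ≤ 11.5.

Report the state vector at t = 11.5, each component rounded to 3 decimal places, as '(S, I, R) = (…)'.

(S, I, R) = (0.018, 0.006, 0.976)

t=0.000: state=(0.904, 0.096, 0.000)
step 1 (dt=0.02): k1=(-0.192, 0.139, 0.053), k2=(-0.194, 0.140, 0.054), k3=(-0.194, 0.140, 0.054), k4=(-0.196, 0.142, 0.055); state += dt/6·(k1+2k2+2k3+k4)
t=0.020: state=(0.900, 0.099, 0.001)
t=0.040: state=(0.896, 0.102, 0.002)
t=0.060: state=(0.892, 0.105, 0.003)
continuing one RK4 step at a time; state shown every 25 steps (Δt=0.5):
t=0.500: state=(0.777, 0.185, 0.038)
t=1.000: state=(0.594, 0.301, 0.105)
t=1.500: state=(0.403, 0.395, 0.202)
t=2.000: state=(0.254, 0.429, 0.317)
t=2.500: state=(0.159, 0.407, 0.434)
t=3.000: state=(0.104, 0.356, 0.539)
t=3.500: state=(0.073, 0.298, 0.630)
t=4.000: state=(0.054, 0.242, 0.704)
t=4.500: state=(0.043, 0.194, 0.764)
t=5.000: state=(0.035, 0.153, 0.812)
t=5.500: state=(0.030, 0.121, 0.849)
t=6.000: state=(0.027, 0.094, 0.879)
t=6.500: state=(0.024, 0.074, 0.902)
t=7.000: state=(0.023, 0.057, 0.920)
t=7.500: state=(0.022, 0.045, 0.934)
t=8.000: state=(0.021, 0.035, 0.945)
t=8.500: state=(0.020, 0.027, 0.953)
t=9.000: state=(0.019, 0.021, 0.960)
t=9.500: state=(0.019, 0.016, 0.965)
t=10.000: state=(0.019, 0.013, 0.969)
t=10.500: state=(0.019, 0.010, 0.972)
t=11.000: state=(0.018, 0.008, 0.974)
t=11.500: state=(0.018, 0.006, 0.976)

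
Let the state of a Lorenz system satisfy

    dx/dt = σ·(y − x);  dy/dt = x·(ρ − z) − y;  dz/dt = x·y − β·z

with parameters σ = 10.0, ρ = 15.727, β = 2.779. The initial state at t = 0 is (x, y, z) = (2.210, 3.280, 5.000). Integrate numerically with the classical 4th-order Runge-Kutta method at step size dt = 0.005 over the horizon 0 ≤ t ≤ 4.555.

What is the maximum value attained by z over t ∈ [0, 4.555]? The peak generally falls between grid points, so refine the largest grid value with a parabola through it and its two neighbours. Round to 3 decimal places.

max z = 22.203

t=0.000: state=(2.210, 3.280, 5.000)
step 1 (dt=0.005): k1=(10.700, 20.427, -6.646), k2=(10.943, 20.700, -6.398), k3=(10.944, 20.704, -6.396), k4=(11.188, 20.983, -6.143); state += dt/6·(k1+2k2+2k3+k4)
t=0.005: state=(2.265, 3.384, 4.968)
t=0.010: state=(2.322, 3.490, 4.939)
t=0.015: state=(2.382, 3.599, 4.912)
continuing one RK4 step at a time; state shown every 40 steps (Δt=0.2):
t=0.200: state=(6.665, 10.146, 7.537)
t=0.400: state=(10.648, 8.473, 21.768)
t=0.600: state=(3.378, 0.945, 16.203)
t=0.800: state=(1.651, 1.812, 9.671)
t=1.000: state=(3.251, 4.786, 6.728)
t=1.200: state=(8.203, 11.208, 11.459)
t=1.400: state=(8.769, 5.638, 20.879)
t=1.600: state=(3.216, 1.888, 14.423)
t=1.800: state=(2.881, 3.599, 9.362)
t=2.000: state=(5.915, 8.225, 9.392)
t=2.200: state=(9.538, 9.392, 18.213)
t=2.400: state=(5.388, 3.105, 17.175)
t=2.600: state=(3.396, 3.528, 11.639)
t=2.800: state=(5.266, 6.933, 10.064)
t=3.000: state=(8.698, 9.556, 15.870)
t=3.200: state=(6.625, 4.554, 17.836)
t=3.400: state=(4.112, 3.860, 13.094)
t=3.600: state=(5.229, 6.476, 11.056)
t=3.800: state=(8.017, 8.949, 14.965)
t=4.000: state=(7.028, 5.475, 17.522)
t=4.200: state=(4.723, 4.318, 13.889)
t=4.400: state=(5.394, 6.348, 11.914)
t=4.555: state=(7.157, 8.236, 13.721)
largest grid value and its neighbours: z(0.425)=22.19151, z(0.430)=22.20296, z(0.435)=22.19188
parabola through these three points peaks at t≈0.430 with z≈22.20296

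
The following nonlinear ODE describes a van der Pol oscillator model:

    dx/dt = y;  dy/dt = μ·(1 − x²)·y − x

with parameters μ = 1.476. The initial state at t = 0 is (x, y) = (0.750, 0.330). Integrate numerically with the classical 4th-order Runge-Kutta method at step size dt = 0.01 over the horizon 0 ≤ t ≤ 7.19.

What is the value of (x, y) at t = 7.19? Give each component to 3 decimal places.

(x, y) = (1.562, -0.588)

t=0.000: state=(0.750, 0.330)
step 1 (dt=0.01): k1=(0.330, -0.537), k2=(0.327, -0.541), k3=(0.327, -0.541), k4=(0.325, -0.546); state += dt/6·(k1+2k2+2k3+k4)
t=0.010: state=(0.753, 0.325)
t=0.020: state=(0.756, 0.319)
t=0.030: state=(0.760, 0.313)
continuing one RK4 step at a time; state shown every 25 steps (Δt=0.25):
t=0.250: state=(0.814, 0.170)
t=0.500: state=(0.832, -0.028)
t=0.750: state=(0.798, -0.250)
t=1.000: state=(0.705, -0.498)
t=1.250: state=(0.544, -0.800)
t=1.500: state=(0.296, -1.207)
t=1.750: state=(-0.073, -1.769)
t=2.000: state=(-0.592, -2.354)
t=2.250: state=(-1.195, -2.283)
t=2.500: state=(-1.646, -1.234)
t=2.750: state=(-1.823, -0.270)
t=3.000: state=(-1.824, 0.193)
t=3.250: state=(-1.748, 0.393)
t=3.500: state=(-1.634, 0.506)
t=3.750: state=(-1.496, 0.601)
t=4.000: state=(-1.333, 0.713)
t=4.250: state=(-1.136, 0.870)
t=4.500: state=(-0.891, 1.113)
t=4.750: state=(-0.566, 1.518)
t=5.000: state=(-0.109, 2.192)
t=5.250: state=(0.547, 3.028)
t=5.500: state=(1.324, 2.880)
t=5.750: state=(1.852, 1.270)
t=6.000: state=(2.009, 0.149)
t=6.250: state=(1.987, -0.254)
t=6.500: state=(1.903, -0.396)
t=6.750: state=(1.794, -0.470)
t=7.000: state=(1.669, -0.533)
t=7.190: state=(1.562, -0.588)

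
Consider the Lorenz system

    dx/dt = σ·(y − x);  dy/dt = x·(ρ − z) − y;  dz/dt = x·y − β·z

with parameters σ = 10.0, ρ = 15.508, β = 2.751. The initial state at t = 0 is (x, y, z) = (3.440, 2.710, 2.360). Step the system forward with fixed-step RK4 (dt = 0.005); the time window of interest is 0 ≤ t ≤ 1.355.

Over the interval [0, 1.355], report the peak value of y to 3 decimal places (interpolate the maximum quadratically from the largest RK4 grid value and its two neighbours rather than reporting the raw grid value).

t=0.000: state=(3.440, 2.710, 2.360)
step 1 (dt=0.005): k1=(-7.300, 42.519, 2.830), k2=(-6.055, 42.149, 3.125), k3=(-6.095, 42.188, 3.128), k4=(-4.886, 41.854, 3.424); state += dt/6·(k1+2k2+2k3+k4)
t=0.005: state=(3.410, 2.921, 2.376)
t=0.010: state=(3.391, 3.129, 2.394)
t=0.015: state=(3.383, 3.334, 2.416)
continuing one RK4 step at a time; state shown every 10 steps (Δt=0.05):
t=0.050: state=(3.591, 4.761, 2.663)
t=0.100: state=(4.512, 6.968, 3.426)
t=0.150: state=(6.011, 9.515, 5.017)
t=0.200: state=(7.956, 12.135, 7.937)
t=0.250: state=(10.025, 13.881, 12.481)
t=0.300: state=(11.519, 13.325, 17.904)
t=0.350: state=(11.594, 9.993, 22.058)
t=0.400: state=(10.017, 5.581, 23.184)
t=0.450: state=(7.506, 2.249, 21.767)
t=0.500: state=(5.033, 0.575, 19.354)
t=0.550: state=(3.135, 0.018, 16.913)
t=0.600: state=(1.890, -0.028, 14.737)
t=0.650: state=(1.159, 0.095, 12.844)
t=0.700: state=(0.773, 0.249, 11.201)
t=0.750: state=(0.599, 0.401, 9.772)
t=0.800: state=(0.554, 0.558, 8.529)
t=0.850: state=(0.593, 0.740, 7.450)
t=0.900: state=(0.698, 0.971, 6.518)
t=0.950: state=(0.868, 1.281, 5.722)
t=1.000: state=(1.117, 1.706, 5.055)
t=1.050: state=(1.468, 2.296, 4.526)
t=1.100: state=(1.959, 3.113, 4.161)
t=1.150: state=(2.641, 4.236, 4.020)
t=1.200: state=(3.577, 5.749, 4.229)
t=1.250: state=(4.833, 7.697, 5.008)
t=1.300: state=(6.440, 9.978, 6.705)
t=1.350: state=(8.308, 12.133, 9.695)
t=1.355: state=(8.499, 12.308, 10.073)
largest grid value and its neighbours: y(0.260)=13.99634, y(0.265)=14.01481, y(0.270)=14.00555
parabola through these three points peaks at t≈0.266 with y≈14.01519

max y = 14.015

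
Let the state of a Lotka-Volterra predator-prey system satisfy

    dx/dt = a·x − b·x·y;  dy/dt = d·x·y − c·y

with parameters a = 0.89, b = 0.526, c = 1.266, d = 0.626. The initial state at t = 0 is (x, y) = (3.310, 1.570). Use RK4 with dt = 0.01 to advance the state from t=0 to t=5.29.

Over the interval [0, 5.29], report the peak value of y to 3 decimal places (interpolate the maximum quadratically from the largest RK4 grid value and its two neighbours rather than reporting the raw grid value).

max y = 3.028

t=0.000: state=(3.310, 1.570)
step 1 (dt=0.01): k1=(0.212, 1.266), k2=(0.201, 1.272), k3=(0.201, 1.272), k4=(0.190, 1.278); state += dt/6·(k1+2k2+2k3+k4)
t=0.010: state=(3.312, 1.583)
t=0.020: state=(3.314, 1.596)
t=0.030: state=(3.315, 1.609)
continuing one RK4 step at a time; state shown every 20 steps (Δt=0.2):
t=0.200: state=(3.306, 1.846)
t=0.400: state=(3.201, 2.156)
t=0.600: state=(2.998, 2.469)
t=0.800: state=(2.721, 2.744)
t=1.000: state=(2.410, 2.937)
t=1.200: state=(2.102, 3.024)
t=1.400: state=(1.828, 3.001)
t=1.600: state=(1.601, 2.886)
t=1.800: state=(1.425, 2.706)
t=2.000: state=(1.295, 2.490)
t=2.200: state=(1.205, 2.259)
t=2.400: state=(1.149, 2.032)
t=2.600: state=(1.122, 1.818)
t=2.800: state=(1.119, 1.623)
t=3.000: state=(1.137, 1.451)
t=3.200: state=(1.176, 1.302)
t=3.400: state=(1.233, 1.175)
t=3.600: state=(1.310, 1.069)
t=3.800: state=(1.405, 0.984)
t=4.000: state=(1.519, 0.917)
t=4.200: state=(1.653, 0.868)
t=4.400: state=(1.806, 0.837)
t=4.600: state=(1.978, 0.823)
t=4.800: state=(2.167, 0.828)
t=5.000: state=(2.370, 0.854)
t=5.200: state=(2.583, 0.904)
t=5.290: state=(2.679, 0.935)
largest grid value and its neighbours: y(1.250)=3.02794, y(1.260)=3.02794, y(1.270)=3.02767
parabola through these three points peaks at t≈1.255 with y≈3.02797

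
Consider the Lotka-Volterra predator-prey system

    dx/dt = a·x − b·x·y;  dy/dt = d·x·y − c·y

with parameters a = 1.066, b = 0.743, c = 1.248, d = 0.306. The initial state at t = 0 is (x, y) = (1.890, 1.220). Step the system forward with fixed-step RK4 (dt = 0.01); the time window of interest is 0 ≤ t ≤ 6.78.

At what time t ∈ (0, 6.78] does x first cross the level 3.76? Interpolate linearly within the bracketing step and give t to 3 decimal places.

t=0.000: state=(1.890, 1.220)
step 1 (dt=0.01): k1=(0.302, -0.817), k2=(0.308, -0.814), k3=(0.307, -0.814), k4=(0.313, -0.810); state += dt/6·(k1+2k2+2k3+k4)
t=0.010: state=(1.893, 1.212)
t=0.020: state=(1.896, 1.204)
t=0.030: state=(1.900, 1.196)
continuing one RK4 step at a time; state shown every 25 steps (Δt=0.25):
t=0.250: state=(2.002, 1.036)
t=0.500: state=(2.187, 0.890)
t=0.750: state=(2.446, 0.777)
t=1.000: state=(2.787, 0.694)
t=1.250: state=(3.215, 0.639)
t=1.500: state=(3.739, 0.610)
next step: t=1.510: state=(3.762, 0.609) — x has crossed 3.76
linear interpolation between t=1.500 (3.73902) and t=1.510 (3.76201) → t≈1.509

t = 1.509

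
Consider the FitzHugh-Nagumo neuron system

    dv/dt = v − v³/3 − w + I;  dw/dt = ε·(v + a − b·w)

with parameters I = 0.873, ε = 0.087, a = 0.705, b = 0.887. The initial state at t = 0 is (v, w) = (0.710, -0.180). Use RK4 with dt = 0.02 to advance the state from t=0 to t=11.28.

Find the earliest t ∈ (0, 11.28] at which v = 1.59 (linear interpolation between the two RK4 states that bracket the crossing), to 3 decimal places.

t = 0.562

t=0.000: state=(0.710, -0.180)
step 1 (dt=0.02): k1=(1.644, 0.137), k2=(1.650, 0.138), k3=(1.650, 0.138), k4=(1.657, 0.140); state += dt/6·(k1+2k2+2k3+k4)
t=0.020: state=(0.743, -0.177)
t=0.040: state=(0.776, -0.174)
t=0.060: state=(0.810, -0.172)
continuing one RK4 step at a time; state shown every 25 steps (Δt=0.5):
t=0.500: state=(1.511, -0.095)
t=0.560: state=(1.587, -0.083)
next step: t=0.580: state=(1.611, -0.079) — v has crossed 1.59
linear interpolation between t=0.560 (1.58734) and t=0.580 (1.61113) → t≈0.562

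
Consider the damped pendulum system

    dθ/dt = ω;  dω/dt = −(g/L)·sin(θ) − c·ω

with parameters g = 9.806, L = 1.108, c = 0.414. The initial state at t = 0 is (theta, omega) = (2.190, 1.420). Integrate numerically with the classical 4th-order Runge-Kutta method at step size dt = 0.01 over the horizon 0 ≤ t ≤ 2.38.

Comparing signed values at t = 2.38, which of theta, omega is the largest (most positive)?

largest component: omega

t=0.000: state=(2.190, 1.420)
step 1 (dt=0.01): k1=(1.420, -7.795), k2=(1.381, -7.742), k3=(1.381, -7.743), k4=(1.343, -7.691); state += dt/6·(k1+2k2+2k3+k4)
t=0.010: state=(2.204, 1.343)
t=0.020: state=(2.217, 1.266)
t=0.030: state=(2.229, 1.191)
continuing one RK4 step at a time; state shown every 10 steps (Δt=0.1):
t=0.100: state=(2.295, 0.688)
t=0.200: state=(2.330, 0.024)
t=0.300: state=(2.300, -0.612)
t=0.400: state=(2.207, -1.257)
t=0.500: state=(2.048, -1.939)
t=0.600: state=(1.818, -2.667)
t=0.700: state=(1.513, -3.419)
t=0.800: state=(1.136, -4.117)
t=0.900: state=(0.696, -4.633)
t=1.000: state=(0.220, -4.825)
t=1.100: state=(-0.255, -4.611)
t=1.200: state=(-0.690, -4.028)
t=1.300: state=(-1.053, -3.200)
t=1.400: state=(-1.326, -2.266)
t=1.500: state=(-1.505, -1.317)
t=1.600: state=(-1.591, -0.397)
t=1.700: state=(-1.586, 0.486)
t=1.800: state=(-1.495, 1.332)
t=1.900: state=(-1.321, 2.134)
t=2.000: state=(-1.071, 2.853)
t=2.100: state=(-0.755, 3.423)
t=2.200: state=(-0.394, 3.754)
t=2.300: state=(-0.015, 3.776)
t=2.380: state=(0.280, 3.560)
compare at T: theta=0.280, omega=3.560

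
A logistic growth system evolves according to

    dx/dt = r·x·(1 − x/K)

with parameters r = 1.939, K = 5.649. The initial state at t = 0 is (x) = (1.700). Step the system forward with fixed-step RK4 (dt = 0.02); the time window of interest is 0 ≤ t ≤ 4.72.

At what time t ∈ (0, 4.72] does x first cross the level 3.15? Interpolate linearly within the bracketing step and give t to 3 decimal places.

t = 0.554

t=0.000: state=(1.700)
step 1 (dt=0.02): k1=(2.304), k2=(2.322), k3=(2.322), k4=(2.339); state += dt/6·(k1+2k2+2k3+k4)
t=0.020: state=(1.746)
t=0.040: state=(1.794)
t=0.060: state=(1.841)
continuing one RK4 step at a time; state shown every 10 steps (Δt=0.2):
t=0.200: state=(2.193)
t=0.400: state=(2.730)
t=0.540: state=(3.112)
next step: t=0.560: state=(3.166) — x has crossed 3.15
linear interpolation between t=0.540 (3.11192) and t=0.560 (3.16601) → t≈0.554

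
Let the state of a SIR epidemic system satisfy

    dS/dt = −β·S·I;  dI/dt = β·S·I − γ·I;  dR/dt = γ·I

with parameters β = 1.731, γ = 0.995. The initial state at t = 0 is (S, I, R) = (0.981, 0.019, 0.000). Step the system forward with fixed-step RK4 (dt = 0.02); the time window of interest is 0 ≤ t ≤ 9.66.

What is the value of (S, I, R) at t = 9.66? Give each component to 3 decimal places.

(S, I, R) = (0.303, 0.022, 0.675)

t=0.000: state=(0.981, 0.019, 0.000)
step 1 (dt=0.02): k1=(-0.032, 0.013, 0.019), k2=(-0.032, 0.013, 0.019), k3=(-0.032, 0.013, 0.019), k4=(-0.033, 0.014, 0.019); state += dt/6·(k1+2k2+2k3+k4)
t=0.020: state=(0.980, 0.019, 0.000)
t=0.040: state=(0.980, 0.020, 0.001)
t=0.060: state=(0.979, 0.020, 0.001)
continuing one RK4 step at a time; state shown every 25 steps (Δt=0.5):
t=0.500: state=(0.962, 0.027, 0.011)
t=1.000: state=(0.936, 0.037, 0.027)
t=1.500: state=(0.901, 0.050, 0.049)
t=2.000: state=(0.858, 0.065, 0.077)
t=2.500: state=(0.805, 0.081, 0.114)
t=3.000: state=(0.745, 0.097, 0.158)
t=3.500: state=(0.682, 0.109, 0.209)
t=4.000: state=(0.618, 0.116, 0.266)
t=4.500: state=(0.558, 0.118, 0.324)
t=5.000: state=(0.505, 0.113, 0.382)
t=5.500: state=(0.459, 0.105, 0.436)
t=6.000: state=(0.422, 0.093, 0.485)
t=6.500: state=(0.391, 0.080, 0.528)
t=7.000: state=(0.367, 0.068, 0.565)
t=7.500: state=(0.348, 0.056, 0.596)
t=8.000: state=(0.333, 0.046, 0.621)
t=8.500: state=(0.321, 0.037, 0.642)
t=9.000: state=(0.312, 0.030, 0.658)
t=9.500: state=(0.305, 0.023, 0.672)
t=9.660: state=(0.303, 0.022, 0.675)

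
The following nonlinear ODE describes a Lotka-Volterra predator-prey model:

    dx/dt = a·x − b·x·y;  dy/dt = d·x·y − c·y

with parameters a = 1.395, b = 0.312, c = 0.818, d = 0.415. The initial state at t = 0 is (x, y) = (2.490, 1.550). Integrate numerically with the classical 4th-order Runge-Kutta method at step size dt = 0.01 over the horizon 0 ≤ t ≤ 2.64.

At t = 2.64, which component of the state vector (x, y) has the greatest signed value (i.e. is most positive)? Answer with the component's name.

largest component: y

t=0.000: state=(2.490, 1.550)
step 1 (dt=0.01): k1=(2.269, 0.334), k2=(2.278, 0.341), k3=(2.278, 0.341), k4=(2.287, 0.349); state += dt/6·(k1+2k2+2k3+k4)
t=0.010: state=(2.513, 1.553)
t=0.020: state=(2.536, 1.557)
t=0.030: state=(2.559, 1.561)
continuing one RK4 step at a time; state shown every 10 steps (Δt=0.1):
t=0.100: state=(2.726, 1.591)
t=0.200: state=(2.980, 1.651)
t=0.300: state=(3.250, 1.731)
t=0.400: state=(3.534, 1.836)
t=0.500: state=(3.830, 1.971)
t=0.600: state=(4.130, 2.142)
t=0.700: state=(4.427, 2.357)
t=0.800: state=(4.709, 2.626)
t=0.900: state=(4.963, 2.958)
t=1.000: state=(5.172, 3.364)
t=1.100: state=(5.314, 3.854)
t=1.200: state=(5.370, 4.434)
t=1.300: state=(5.321, 5.103)
t=1.400: state=(5.158, 5.847)
t=1.500: state=(4.881, 6.637)
t=1.600: state=(4.505, 7.434)
t=1.700: state=(4.059, 8.183)
t=1.800: state=(3.578, 8.836)
t=1.900: state=(3.096, 9.351)
t=2.000: state=(2.643, 9.704)
t=2.100: state=(2.237, 9.893)
t=2.200: state=(1.887, 9.929)
t=2.300: state=(1.594, 9.832)
t=2.400: state=(1.352, 9.630)
t=2.500: state=(1.156, 9.346)
t=2.600: state=(0.998, 9.004)
t=2.640: state=(0.944, 8.856)
compare at T: x=0.944, y=8.856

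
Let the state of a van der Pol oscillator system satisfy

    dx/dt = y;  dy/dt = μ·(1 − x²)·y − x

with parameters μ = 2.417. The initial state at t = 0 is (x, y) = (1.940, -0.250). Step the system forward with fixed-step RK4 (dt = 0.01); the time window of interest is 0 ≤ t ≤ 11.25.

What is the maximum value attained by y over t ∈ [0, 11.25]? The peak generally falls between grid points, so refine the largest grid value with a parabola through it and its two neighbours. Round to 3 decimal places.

t=0.000: state=(1.940, -0.250)
step 1 (dt=0.01): k1=(-0.250, -0.270), k2=(-0.251, -0.263), k3=(-0.251, -0.263), k4=(-0.253, -0.256); state += dt/6·(k1+2k2+2k3+k4)
t=0.010: state=(1.937, -0.253)
t=0.020: state=(1.935, -0.255)
t=0.030: state=(1.932, -0.257)
continuing one RK4 step at a time; state shown every 50 steps (Δt=0.5):
t=0.500: state=(1.796, -0.316)
t=1.000: state=(1.624, -0.374)
t=1.500: state=(1.415, -0.472)
t=2.000: state=(1.134, -0.685)
t=2.500: state=(0.662, -1.347)
t=3.000: state=(-0.561, -4.010)
t=3.500: state=(-1.991, -0.519)
t=4.000: state=(-1.959, 0.258)
t=4.500: state=(-1.815, 0.311)
t=5.000: state=(-1.647, 0.365)
t=5.500: state=(-1.444, 0.457)
t=6.000: state=(-1.175, 0.647)
t=6.500: state=(-0.740, 1.208)
t=7.000: state=(0.328, 3.586)
t=7.500: state=(1.947, 0.947)
t=8.000: state=(1.974, -0.244)
t=8.500: state=(1.834, -0.306)
t=9.000: state=(1.669, -0.357)
t=9.500: state=(1.471, -0.442)
t=10.000: state=(1.213, -0.613)
t=10.500: state=(0.811, -1.093)
t=11.000: state=(-0.122, -3.129)
t=11.250: state=(-1.101, -4.276)
largest grid value and its neighbours: y(7.140)=4.32215, y(7.150)=4.33040, y(7.160)=4.32978
parabola through these three points peaks at t≈7.154 with y≈4.33122

max y = 4.331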